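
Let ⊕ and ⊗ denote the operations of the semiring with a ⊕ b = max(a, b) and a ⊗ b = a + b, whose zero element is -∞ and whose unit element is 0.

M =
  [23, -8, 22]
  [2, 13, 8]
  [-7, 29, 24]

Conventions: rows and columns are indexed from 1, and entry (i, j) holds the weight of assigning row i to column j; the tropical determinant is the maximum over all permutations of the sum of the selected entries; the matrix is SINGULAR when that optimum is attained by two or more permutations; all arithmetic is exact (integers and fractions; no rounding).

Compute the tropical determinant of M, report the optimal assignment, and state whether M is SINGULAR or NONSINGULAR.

σ = (1, 2, 3): 23 + 13 + 24 = 60
σ = (1, 3, 2): 23 + 8 + 29 = 60
σ = (2, 1, 3): (-8) + 2 + 24 = 18
σ = (2, 3, 1): (-8) + 8 + (-7) = -7
σ = (3, 1, 2): 22 + 2 + 29 = 53
σ = (3, 2, 1): 22 + 13 + (-7) = 28
Optimal value attained by: σ = (1, 2, 3).
Answer: det⊕(M) = 60; verdict: SINGULAR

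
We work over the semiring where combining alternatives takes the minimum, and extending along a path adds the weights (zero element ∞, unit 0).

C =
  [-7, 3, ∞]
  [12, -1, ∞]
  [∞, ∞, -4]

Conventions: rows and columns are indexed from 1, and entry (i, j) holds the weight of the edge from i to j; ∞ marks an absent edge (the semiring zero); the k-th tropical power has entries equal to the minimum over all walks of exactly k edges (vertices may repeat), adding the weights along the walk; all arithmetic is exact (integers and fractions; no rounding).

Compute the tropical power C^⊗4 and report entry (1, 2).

C^⊗2:
  [-14, -4, ∞]
  [5, -2, ∞]
  [∞, ∞, -8]
C^⊗3:
  [-21, -11, ∞]
  [-2, -3, ∞]
  [∞, ∞, -12]
C^⊗4:
  [-28, -18, ∞]
  [-9, -4, ∞]
  [∞, ∞, -16]
Key observation: the optimum is the walk 1->1->1->1->2, with weight (-7) + (-7) + (-7) + 3 = -18.
Optimal value attained by: walk 1->1->1->1->2.
Answer: (C^⊗4)[1][2] = -18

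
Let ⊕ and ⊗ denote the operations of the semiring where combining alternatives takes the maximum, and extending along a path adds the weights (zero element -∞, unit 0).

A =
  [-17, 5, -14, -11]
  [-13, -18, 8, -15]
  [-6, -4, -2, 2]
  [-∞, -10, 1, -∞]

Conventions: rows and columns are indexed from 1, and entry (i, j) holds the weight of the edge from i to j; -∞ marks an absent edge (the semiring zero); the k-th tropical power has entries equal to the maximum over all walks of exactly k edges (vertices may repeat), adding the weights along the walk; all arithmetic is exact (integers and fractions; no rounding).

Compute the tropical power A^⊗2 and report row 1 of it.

A^⊗2:
  [-8, -12, 13, -10]
  [2, 4, 6, 10]
  [-8, -1, 4, 0]
  [-5, -3, -1, 3]
Answer: row 1 of A^⊗2 = [-8, -12, 13, -10]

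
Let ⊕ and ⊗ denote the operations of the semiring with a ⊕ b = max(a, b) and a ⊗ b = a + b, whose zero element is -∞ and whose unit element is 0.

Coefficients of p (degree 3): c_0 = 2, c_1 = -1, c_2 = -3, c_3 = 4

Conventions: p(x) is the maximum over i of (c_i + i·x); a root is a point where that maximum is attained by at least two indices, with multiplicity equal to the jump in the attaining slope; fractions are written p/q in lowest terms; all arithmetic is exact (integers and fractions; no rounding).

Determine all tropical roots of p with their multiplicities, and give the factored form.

hull edge (i=0, c=2) to (i=3, c=4): slope 2/3, span 3
Factored form: p(x) = 4 ⊗ (x ⊕ (-2/3)) ⊗ (x ⊕ (-2/3)) ⊗ (x ⊕ (-2/3))
Answer: roots = -2/3 (mult 3)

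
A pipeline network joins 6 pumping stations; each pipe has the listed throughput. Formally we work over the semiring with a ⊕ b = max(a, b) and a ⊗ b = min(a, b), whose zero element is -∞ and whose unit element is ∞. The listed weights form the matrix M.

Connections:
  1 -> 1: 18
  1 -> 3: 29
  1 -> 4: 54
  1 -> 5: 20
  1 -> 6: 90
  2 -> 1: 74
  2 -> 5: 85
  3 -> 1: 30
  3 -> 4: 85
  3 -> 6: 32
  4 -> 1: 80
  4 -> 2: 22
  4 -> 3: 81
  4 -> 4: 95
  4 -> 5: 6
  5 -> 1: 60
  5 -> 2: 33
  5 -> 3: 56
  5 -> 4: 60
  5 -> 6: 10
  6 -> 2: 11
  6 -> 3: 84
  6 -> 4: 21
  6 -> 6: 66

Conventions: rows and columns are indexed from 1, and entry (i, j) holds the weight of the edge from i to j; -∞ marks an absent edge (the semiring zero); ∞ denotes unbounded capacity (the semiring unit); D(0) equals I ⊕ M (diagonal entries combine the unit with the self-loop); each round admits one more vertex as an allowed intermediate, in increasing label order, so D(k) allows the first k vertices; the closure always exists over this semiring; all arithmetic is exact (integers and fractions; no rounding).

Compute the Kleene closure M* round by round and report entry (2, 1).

D(0):
  [∞, -∞, 29, 54, 20, 90]
  [74, ∞, -∞, -∞, 85, -∞]
  [30, -∞, ∞, 85, -∞, 32]
  [80, 22, 81, ∞, 6, -∞]
  [60, 33, 56, 60, ∞, 10]
  [-∞, 11, 84, 21, -∞, ∞]
D(1):
  [∞, -∞, 29, 54, 20, 90]
  [74, ∞, 29, 54, 85, 74]
  [30, -∞, ∞, 85, 20, 32]
  [80, 22, 81, ∞, 20, 80]
  [60, 33, 56, 60, ∞, 60]
  [-∞, 11, 84, 21, -∞, ∞]
D(2):
  [∞, -∞, 29, 54, 20, 90]
  [74, ∞, 29, 54, 85, 74]
  [30, -∞, ∞, 85, 20, 32]
  [80, 22, 81, ∞, 22, 80]
  [60, 33, 56, 60, ∞, 60]
  [11, 11, 84, 21, 11, ∞]
D(3):
  [∞, -∞, 29, 54, 20, 90]
  [74, ∞, 29, 54, 85, 74]
  [30, -∞, ∞, 85, 20, 32]
  [80, 22, 81, ∞, 22, 80]
  [60, 33, 56, 60, ∞, 60]
  [30, 11, 84, 84, 20, ∞]
D(4):
  [∞, 22, 54, 54, 22, 90]
  [74, ∞, 54, 54, 85, 74]
  [80, 22, ∞, 85, 22, 80]
  [80, 22, 81, ∞, 22, 80]
  [60, 33, 60, 60, ∞, 60]
  [80, 22, 84, 84, 22, ∞]
D(5):
  [∞, 22, 54, 54, 22, 90]
  [74, ∞, 60, 60, 85, 74]
  [80, 22, ∞, 85, 22, 80]
  [80, 22, 81, ∞, 22, 80]
  [60, 33, 60, 60, ∞, 60]
  [80, 22, 84, 84, 22, ∞]
D(6):
  [∞, 22, 84, 84, 22, 90]
  [74, ∞, 74, 74, 85, 74]
  [80, 22, ∞, 85, 22, 80]
  [80, 22, 81, ∞, 22, 80]
  [60, 33, 60, 60, ∞, 60]
  [80, 22, 84, 84, 22, ∞]
Answer: M*[2][1] = 74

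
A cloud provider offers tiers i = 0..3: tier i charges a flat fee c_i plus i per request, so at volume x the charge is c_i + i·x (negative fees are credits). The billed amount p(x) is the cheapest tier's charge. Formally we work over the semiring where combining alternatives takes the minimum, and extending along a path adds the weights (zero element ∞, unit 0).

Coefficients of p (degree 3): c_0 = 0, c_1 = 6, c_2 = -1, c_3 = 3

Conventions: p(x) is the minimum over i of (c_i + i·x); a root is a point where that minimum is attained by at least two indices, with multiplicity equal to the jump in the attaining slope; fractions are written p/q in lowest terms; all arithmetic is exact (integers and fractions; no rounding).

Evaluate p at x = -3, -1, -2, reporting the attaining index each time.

p(-3) = min(0+0·(-3)=0, 6+1·(-3)=3, -1+2·(-3)=-7, 3+3·(-3)=-6) = -7 (attained by i=2)
p(-1) = min(0+0·(-1)=0, 6+1·(-1)=5, -1+2·(-1)=-3, 3+3·(-1)=0) = -3 (attained by i=2)
p(-2) = min(0+0·(-2)=0, 6+1·(-2)=4, -1+2·(-2)=-5, 3+3·(-2)=-3) = -5 (attained by i=2)
Answer: p(-3) = -7; p(-1) = -3; p(-2) = -5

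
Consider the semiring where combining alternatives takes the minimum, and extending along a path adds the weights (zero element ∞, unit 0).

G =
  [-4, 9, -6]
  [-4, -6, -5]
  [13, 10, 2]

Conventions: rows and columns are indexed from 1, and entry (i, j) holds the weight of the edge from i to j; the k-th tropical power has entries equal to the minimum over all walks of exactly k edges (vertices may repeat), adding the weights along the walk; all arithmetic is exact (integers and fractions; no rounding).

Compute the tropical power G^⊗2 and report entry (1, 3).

G^⊗2:
  [-8, 3, -10]
  [-10, -12, -11]
  [6, 4, 4]
Key observation: the optimum is the walk 1->1->3, with weight (-4) + (-6) = -10.
Optimal value attained by: walk 1->1->3.
Answer: (G^⊗2)[1][3] = -10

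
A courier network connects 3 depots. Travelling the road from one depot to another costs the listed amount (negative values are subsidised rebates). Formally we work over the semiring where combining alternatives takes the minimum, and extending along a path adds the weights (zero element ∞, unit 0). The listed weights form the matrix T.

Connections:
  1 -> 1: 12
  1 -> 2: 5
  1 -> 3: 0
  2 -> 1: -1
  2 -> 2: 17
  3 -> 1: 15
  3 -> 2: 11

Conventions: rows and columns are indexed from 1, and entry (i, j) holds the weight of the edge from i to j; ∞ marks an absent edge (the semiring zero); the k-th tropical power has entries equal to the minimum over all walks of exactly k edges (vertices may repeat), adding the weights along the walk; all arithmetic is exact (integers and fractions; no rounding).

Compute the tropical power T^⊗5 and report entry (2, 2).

T^⊗2:
  [4, 11, 12]
  [11, 4, -1]
  [10, 20, 15]
T^⊗3:
  [10, 9, 4]
  [3, 10, 11]
  [19, 15, 10]
T^⊗4:
  [8, 15, 10]
  [9, 8, 3]
  [14, 21, 19]
T^⊗5:
  [14, 13, 8]
  [7, 14, 9]
  [20, 19, 14]
Key observation: the optimum is the walk 2->1->2->1->3->2, with weight (-1) + 5 + (-1) + 0 + 11 = 14.
Optimal value attained by: walk 2->1->2->1->3->2.
Answer: (T^⊗5)[2][2] = 14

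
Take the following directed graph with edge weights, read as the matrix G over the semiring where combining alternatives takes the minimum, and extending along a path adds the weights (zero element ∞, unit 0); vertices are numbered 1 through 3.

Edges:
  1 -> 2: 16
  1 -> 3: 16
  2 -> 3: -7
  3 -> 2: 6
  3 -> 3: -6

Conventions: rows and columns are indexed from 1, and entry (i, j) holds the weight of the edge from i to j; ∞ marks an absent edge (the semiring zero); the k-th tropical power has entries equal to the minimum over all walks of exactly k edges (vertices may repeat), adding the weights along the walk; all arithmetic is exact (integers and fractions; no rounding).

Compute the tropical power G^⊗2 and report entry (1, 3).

G^⊗2:
  [∞, 22, 9]
  [∞, -1, -13]
  [∞, 0, -12]
Key observation: the optimum is the walk 1->2->3, with weight 16 + (-7) = 9.
Optimal value attained by: walk 1->2->3.
Answer: (G^⊗2)[1][3] = 9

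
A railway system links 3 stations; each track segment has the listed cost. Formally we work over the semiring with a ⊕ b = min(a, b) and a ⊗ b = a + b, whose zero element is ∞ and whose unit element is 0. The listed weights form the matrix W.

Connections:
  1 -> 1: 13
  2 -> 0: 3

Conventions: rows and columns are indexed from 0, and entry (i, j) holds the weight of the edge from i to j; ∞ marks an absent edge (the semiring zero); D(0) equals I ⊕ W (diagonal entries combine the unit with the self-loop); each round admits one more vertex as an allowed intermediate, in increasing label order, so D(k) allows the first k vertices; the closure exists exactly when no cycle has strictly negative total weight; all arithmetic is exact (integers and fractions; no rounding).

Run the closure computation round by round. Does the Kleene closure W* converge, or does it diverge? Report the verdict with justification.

D(0):
  [0, ∞, ∞]
  [∞, 0, ∞]
  [3, ∞, 0]
D(1):
  [0, ∞, ∞]
  [∞, 0, ∞]
  [3, ∞, 0]
D(2):
  [0, ∞, ∞]
  [∞, 0, ∞]
  [3, ∞, 0]
D(3):
  [0, ∞, ∞]
  [∞, 0, ∞]
  [3, ∞, 0]
Key observation: every diagonal entry stays at the unit through all rounds, so no improving cycle exists.
Answer: CONVERGES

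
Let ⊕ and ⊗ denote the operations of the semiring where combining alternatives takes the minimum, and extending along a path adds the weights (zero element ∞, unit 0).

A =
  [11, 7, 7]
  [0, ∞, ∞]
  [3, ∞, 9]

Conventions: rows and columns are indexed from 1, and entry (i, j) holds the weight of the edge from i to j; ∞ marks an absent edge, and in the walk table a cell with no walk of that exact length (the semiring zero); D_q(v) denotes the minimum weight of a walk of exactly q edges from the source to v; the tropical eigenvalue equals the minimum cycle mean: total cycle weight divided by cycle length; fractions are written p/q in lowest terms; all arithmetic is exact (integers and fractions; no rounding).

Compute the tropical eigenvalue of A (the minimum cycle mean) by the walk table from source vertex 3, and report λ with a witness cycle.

q=0: [∞, ∞, 0]
q=1: [3, ∞, 9]
q=2: [12, 10, 10]
q=3: [10, 19, 19]
Optimal cycle mean attained by: cycle 1->2->1, total 7 + 0, length 2.
Answer: λ = 7/2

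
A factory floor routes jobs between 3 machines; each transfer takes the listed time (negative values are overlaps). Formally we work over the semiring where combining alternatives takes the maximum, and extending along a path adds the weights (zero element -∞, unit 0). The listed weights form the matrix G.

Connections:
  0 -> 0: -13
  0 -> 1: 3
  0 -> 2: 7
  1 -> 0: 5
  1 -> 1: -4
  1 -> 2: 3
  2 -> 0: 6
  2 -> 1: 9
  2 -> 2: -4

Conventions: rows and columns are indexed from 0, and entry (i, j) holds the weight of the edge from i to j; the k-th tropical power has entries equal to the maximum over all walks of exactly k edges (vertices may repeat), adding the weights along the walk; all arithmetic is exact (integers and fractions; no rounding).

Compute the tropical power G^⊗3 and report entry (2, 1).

G^⊗2:
  [13, 16, 6]
  [9, 12, 12]
  [14, 9, 13]
G^⊗3:
  [21, 16, 20]
  [18, 21, 16]
  [19, 22, 21]
Key observation: the optimum is the walk 2->0->2->1, with weight 6 + 7 + 9 = 22.
Optimal value attained by: walk 2->0->2->1.
Answer: (G^⊗3)[2][1] = 22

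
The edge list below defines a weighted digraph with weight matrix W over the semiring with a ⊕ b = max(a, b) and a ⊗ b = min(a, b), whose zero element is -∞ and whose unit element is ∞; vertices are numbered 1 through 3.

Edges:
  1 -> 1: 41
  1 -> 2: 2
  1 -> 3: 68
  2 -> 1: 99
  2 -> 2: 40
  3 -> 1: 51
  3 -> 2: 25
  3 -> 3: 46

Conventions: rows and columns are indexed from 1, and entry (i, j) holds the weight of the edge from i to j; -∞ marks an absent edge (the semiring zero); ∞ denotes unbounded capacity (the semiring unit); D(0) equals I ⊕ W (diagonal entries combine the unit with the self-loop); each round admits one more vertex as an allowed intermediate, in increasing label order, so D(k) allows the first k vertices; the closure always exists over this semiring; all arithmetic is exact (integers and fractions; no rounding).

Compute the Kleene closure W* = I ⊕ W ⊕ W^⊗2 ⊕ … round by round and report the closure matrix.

D(0):
  [∞, 2, 68]
  [99, ∞, -∞]
  [51, 25, ∞]
D(1):
  [∞, 2, 68]
  [99, ∞, 68]
  [51, 25, ∞]
D(2):
  [∞, 2, 68]
  [99, ∞, 68]
  [51, 25, ∞]
D(3):
  [∞, 25, 68]
  [99, ∞, 68]
  [51, 25, ∞]
Answer: W* = [[∞, 25, 68], [99, ∞, 68], [51, 25, ∞]]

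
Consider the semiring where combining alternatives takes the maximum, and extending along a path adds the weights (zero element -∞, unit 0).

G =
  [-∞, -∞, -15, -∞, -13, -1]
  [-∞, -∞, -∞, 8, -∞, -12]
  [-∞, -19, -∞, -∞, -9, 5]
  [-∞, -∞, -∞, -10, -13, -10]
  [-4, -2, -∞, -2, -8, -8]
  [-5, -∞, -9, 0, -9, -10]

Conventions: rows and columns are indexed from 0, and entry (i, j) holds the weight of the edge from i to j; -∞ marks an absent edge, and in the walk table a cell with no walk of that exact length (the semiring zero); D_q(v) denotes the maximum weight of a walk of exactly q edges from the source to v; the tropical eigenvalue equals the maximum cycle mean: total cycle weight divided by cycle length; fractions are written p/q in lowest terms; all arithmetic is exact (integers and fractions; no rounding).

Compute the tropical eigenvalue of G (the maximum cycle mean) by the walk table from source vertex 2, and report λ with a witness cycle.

q=0: [-∞, -∞, 0, -∞, -∞, -∞]
q=1: [-∞, -19, -∞, -∞, -9, 5]
q=2: [0, -11, -4, 5, -4, -5]
q=3: [-8, -6, -14, -3, -8, 1]
q=4: [-4, -10, -8, 2, -8, -9]
q=5: [-12, -10, -18, -2, -11, -3]
q=6: [-8, -13, -12, -2, -12, -12]
Optimal cycle mean attained by: cycle 2->5->2, total 5 + (-9), length 2.
Answer: λ = -2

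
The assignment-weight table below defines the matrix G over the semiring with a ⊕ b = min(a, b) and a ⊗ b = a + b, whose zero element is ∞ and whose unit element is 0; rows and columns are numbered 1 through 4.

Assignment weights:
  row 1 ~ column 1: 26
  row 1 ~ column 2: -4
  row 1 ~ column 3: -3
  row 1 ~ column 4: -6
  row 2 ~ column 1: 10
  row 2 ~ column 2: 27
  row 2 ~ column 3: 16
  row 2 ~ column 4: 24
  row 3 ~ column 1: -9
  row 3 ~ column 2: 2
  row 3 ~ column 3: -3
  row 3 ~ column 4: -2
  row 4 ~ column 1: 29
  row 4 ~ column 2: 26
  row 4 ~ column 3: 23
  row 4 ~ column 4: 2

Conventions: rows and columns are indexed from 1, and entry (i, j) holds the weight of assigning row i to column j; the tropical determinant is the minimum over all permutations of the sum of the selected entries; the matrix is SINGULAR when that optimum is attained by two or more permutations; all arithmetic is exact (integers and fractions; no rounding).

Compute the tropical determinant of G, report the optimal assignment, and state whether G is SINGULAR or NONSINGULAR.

σ = (1, 2, 3, 4): 26 + 27 + (-3) + 2 = 52
σ = (1, 2, 4, 3): 26 + 27 + (-2) + 23 = 74
σ = (1, 3, 2, 4): 26 + 16 + 2 + 2 = 46
σ = (1, 3, 4, 2): 26 + 16 + (-2) + 26 = 66
σ = (1, 4, 2, 3): 26 + 24 + 2 + 23 = 75
σ = (1, 4, 3, 2): 26 + 24 + (-3) + 26 = 73
σ = (2, 1, 3, 4): (-4) + 10 + (-3) + 2 = 5
σ = (2, 1, 4, 3): (-4) + 10 + (-2) + 23 = 27
σ = (2, 3, 1, 4): (-4) + 16 + (-9) + 2 = 5
σ = (2, 3, 4, 1): (-4) + 16 + (-2) + 29 = 39
σ = (2, 4, 1, 3): (-4) + 24 + (-9) + 23 = 34
σ = (2, 4, 3, 1): (-4) + 24 + (-3) + 29 = 46
σ = (3, 1, 2, 4): (-3) + 10 + 2 + 2 = 11
σ = (3, 1, 4, 2): (-3) + 10 + (-2) + 26 = 31
σ = (3, 2, 1, 4): (-3) + 27 + (-9) + 2 = 17
σ = (3, 2, 4, 1): (-3) + 27 + (-2) + 29 = 51
σ = (3, 4, 1, 2): (-3) + 24 + (-9) + 26 = 38
σ = (3, 4, 2, 1): (-3) + 24 + 2 + 29 = 52
σ = (4, 1, 2, 3): (-6) + 10 + 2 + 23 = 29
σ = (4, 1, 3, 2): (-6) + 10 + (-3) + 26 = 27
σ = (4, 2, 1, 3): (-6) + 27 + (-9) + 23 = 35
σ = (4, 2, 3, 1): (-6) + 27 + (-3) + 29 = 47
σ = (4, 3, 1, 2): (-6) + 16 + (-9) + 26 = 27
σ = (4, 3, 2, 1): (-6) + 16 + 2 + 29 = 41
Optimal value attained by: σ = (2, 1, 3, 4).
Answer: det⊕(G) = 5; verdict: SINGULAR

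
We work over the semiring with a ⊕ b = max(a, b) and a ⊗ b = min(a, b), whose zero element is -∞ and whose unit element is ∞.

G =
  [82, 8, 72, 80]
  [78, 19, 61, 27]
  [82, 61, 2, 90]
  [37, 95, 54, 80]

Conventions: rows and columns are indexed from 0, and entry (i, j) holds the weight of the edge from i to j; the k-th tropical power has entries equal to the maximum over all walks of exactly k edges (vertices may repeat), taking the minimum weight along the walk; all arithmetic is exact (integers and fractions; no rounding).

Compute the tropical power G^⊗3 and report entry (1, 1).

G^⊗2:
  [82, 80, 72, 80]
  [78, 61, 72, 78]
  [82, 90, 72, 80]
  [78, 80, 61, 80]
G^⊗3:
  [82, 80, 72, 80]
  [78, 78, 72, 78]
  [82, 80, 72, 80]
  [78, 80, 72, 80]
Key observation: the optimum is the walk 1->0->3->1, with weight 78 min 80 min 95 = 78.
Optimal value attained by: walk 1->0->3->1.
Answer: (G^⊗3)[1][1] = 78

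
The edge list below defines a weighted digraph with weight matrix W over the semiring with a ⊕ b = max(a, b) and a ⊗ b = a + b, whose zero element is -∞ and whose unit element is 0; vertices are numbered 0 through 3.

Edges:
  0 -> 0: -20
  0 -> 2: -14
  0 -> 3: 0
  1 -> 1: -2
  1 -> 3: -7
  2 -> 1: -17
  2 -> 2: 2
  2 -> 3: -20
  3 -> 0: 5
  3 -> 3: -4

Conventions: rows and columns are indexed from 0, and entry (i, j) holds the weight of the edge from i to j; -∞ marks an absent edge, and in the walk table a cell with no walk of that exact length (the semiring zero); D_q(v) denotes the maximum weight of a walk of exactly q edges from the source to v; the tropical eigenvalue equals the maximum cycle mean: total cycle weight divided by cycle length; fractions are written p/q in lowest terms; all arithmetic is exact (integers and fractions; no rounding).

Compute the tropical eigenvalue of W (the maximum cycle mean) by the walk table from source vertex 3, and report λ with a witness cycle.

q=0: [-∞, -∞, -∞, 0]
q=1: [5, -∞, -∞, -4]
q=2: [1, -∞, -9, 5]
q=3: [10, -26, -7, 1]
q=4: [6, -24, -4, 10]
Optimal cycle mean attained by: cycle 0->3->0, total 0 + 5, length 2.
Answer: λ = 5/2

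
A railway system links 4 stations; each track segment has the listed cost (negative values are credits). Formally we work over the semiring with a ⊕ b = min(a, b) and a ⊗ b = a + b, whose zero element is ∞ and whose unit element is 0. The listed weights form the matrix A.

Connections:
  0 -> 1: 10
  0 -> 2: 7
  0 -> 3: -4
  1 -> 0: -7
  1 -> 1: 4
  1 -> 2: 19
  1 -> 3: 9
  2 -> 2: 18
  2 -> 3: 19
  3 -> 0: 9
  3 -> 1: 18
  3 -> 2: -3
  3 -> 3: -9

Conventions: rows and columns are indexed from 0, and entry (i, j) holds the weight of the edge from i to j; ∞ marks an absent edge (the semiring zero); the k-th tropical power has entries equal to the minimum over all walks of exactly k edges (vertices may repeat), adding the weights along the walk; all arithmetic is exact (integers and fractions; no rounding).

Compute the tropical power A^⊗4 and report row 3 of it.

A^⊗2:
  [3, 14, -7, -13]
  [-3, 3, 0, -11]
  [28, 37, 16, 10]
  [0, 9, -12, -18]
A^⊗3:
  [-4, 5, -16, -22]
  [-4, 7, -14, -20]
  [19, 28, 7, 1]
  [-9, 0, -21, -27]
A^⊗4:
  [-13, -4, -25, -31]
  [-11, -2, -23, -29]
  [10, 19, -2, -8]
  [-18, -9, -30, -36]
Answer: row 3 of A^⊗4 = [-18, -9, -30, -36]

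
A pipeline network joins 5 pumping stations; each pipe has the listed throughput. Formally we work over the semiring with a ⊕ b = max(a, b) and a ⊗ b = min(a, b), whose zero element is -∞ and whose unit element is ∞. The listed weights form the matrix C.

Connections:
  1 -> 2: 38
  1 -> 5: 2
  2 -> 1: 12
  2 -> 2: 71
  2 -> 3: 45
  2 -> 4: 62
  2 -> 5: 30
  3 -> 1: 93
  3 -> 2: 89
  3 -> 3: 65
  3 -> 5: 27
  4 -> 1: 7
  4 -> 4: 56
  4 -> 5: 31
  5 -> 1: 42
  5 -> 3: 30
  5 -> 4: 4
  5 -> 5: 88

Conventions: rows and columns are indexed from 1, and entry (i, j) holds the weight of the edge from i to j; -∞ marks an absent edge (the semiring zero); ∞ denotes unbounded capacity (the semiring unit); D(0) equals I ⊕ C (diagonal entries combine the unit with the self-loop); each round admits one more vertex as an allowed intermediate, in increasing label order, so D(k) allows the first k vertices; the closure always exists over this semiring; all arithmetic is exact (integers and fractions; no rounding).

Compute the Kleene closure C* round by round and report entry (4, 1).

D(0):
  [∞, 38, -∞, -∞, 2]
  [12, ∞, 45, 62, 30]
  [93, 89, ∞, -∞, 27]
  [7, -∞, -∞, ∞, 31]
  [42, -∞, 30, 4, ∞]
D(1):
  [∞, 38, -∞, -∞, 2]
  [12, ∞, 45, 62, 30]
  [93, 89, ∞, -∞, 27]
  [7, 7, -∞, ∞, 31]
  [42, 38, 30, 4, ∞]
D(2):
  [∞, 38, 38, 38, 30]
  [12, ∞, 45, 62, 30]
  [93, 89, ∞, 62, 30]
  [7, 7, 7, ∞, 31]
  [42, 38, 38, 38, ∞]
D(3):
  [∞, 38, 38, 38, 30]
  [45, ∞, 45, 62, 30]
  [93, 89, ∞, 62, 30]
  [7, 7, 7, ∞, 31]
  [42, 38, 38, 38, ∞]
D(4):
  [∞, 38, 38, 38, 31]
  [45, ∞, 45, 62, 31]
  [93, 89, ∞, 62, 31]
  [7, 7, 7, ∞, 31]
  [42, 38, 38, 38, ∞]
D(5):
  [∞, 38, 38, 38, 31]
  [45, ∞, 45, 62, 31]
  [93, 89, ∞, 62, 31]
  [31, 31, 31, ∞, 31]
  [42, 38, 38, 38, ∞]
Answer: C*[4][1] = 31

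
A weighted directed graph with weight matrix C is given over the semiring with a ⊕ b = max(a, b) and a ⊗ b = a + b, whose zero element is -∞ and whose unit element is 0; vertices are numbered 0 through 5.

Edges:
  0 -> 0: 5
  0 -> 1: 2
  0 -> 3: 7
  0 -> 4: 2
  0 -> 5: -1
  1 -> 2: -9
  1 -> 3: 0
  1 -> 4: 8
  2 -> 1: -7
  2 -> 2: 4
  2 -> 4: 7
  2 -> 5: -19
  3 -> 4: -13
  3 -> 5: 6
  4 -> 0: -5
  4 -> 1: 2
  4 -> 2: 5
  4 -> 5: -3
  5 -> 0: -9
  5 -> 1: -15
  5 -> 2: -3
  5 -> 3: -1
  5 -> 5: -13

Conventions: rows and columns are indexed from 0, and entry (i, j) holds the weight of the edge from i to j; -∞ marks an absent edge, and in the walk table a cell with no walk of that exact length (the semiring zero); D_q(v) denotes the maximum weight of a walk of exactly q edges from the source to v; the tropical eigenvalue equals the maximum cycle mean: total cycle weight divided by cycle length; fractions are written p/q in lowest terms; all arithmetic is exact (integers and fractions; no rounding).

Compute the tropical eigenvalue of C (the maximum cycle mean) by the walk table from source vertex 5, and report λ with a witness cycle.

q=0: [-∞, -∞, -∞, -∞, -∞, 0]
q=1: [-9, -15, -3, -1, -∞, -13]
q=2: [-4, -7, 1, -2, 4, 5]
q=3: [1, 6, 9, 4, 8, 4]
q=4: [6, 10, 13, 8, 16, 10]
q=5: [11, 18, 21, 13, 20, 14]
q=6: [16, 22, 25, 18, 28, 19]
Optimal cycle mean attained by: cycle 2->4->2, total 7 + 5, length 2.
Answer: λ = 6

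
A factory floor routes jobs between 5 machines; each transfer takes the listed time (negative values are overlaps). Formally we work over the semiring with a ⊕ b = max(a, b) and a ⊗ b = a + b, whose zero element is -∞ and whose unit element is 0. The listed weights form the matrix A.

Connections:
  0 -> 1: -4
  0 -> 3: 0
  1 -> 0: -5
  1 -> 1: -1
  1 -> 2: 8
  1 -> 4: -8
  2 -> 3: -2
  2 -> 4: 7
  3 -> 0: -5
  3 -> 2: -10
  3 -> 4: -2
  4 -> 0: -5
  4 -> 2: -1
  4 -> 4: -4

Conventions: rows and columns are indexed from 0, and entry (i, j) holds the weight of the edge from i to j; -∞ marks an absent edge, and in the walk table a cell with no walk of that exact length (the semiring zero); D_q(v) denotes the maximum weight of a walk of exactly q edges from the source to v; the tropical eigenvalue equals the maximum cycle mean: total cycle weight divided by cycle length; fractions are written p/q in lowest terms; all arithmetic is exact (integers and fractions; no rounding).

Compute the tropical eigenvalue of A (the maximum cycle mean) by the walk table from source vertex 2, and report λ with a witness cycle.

q=0: [-∞, -∞, 0, -∞, -∞]
q=1: [-∞, -∞, -∞, -2, 7]
q=2: [2, -∞, 6, -∞, 3]
q=3: [-2, -2, 2, 4, 13]
q=4: [8, -3, 12, 0, 9]
q=5: [4, 4, 8, 10, 19]
Optimal cycle mean attained by: cycle 2->4->2, total 7 + (-1), length 2.
Answer: λ = 3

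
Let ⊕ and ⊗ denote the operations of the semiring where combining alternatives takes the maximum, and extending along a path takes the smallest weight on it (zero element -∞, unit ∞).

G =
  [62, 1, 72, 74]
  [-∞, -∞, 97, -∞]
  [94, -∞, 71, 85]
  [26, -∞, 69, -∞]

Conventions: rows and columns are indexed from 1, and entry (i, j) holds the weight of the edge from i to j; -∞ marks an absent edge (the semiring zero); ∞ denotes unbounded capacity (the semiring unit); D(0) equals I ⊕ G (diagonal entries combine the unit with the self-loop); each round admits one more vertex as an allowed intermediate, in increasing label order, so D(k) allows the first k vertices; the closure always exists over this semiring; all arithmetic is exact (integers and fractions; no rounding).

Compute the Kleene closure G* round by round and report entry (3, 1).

D(0):
  [∞, 1, 72, 74]
  [-∞, ∞, 97, -∞]
  [94, -∞, ∞, 85]
  [26, -∞, 69, ∞]
D(1):
  [∞, 1, 72, 74]
  [-∞, ∞, 97, -∞]
  [94, 1, ∞, 85]
  [26, 1, 69, ∞]
D(2):
  [∞, 1, 72, 74]
  [-∞, ∞, 97, -∞]
  [94, 1, ∞, 85]
  [26, 1, 69, ∞]
D(3):
  [∞, 1, 72, 74]
  [94, ∞, 97, 85]
  [94, 1, ∞, 85]
  [69, 1, 69, ∞]
D(4):
  [∞, 1, 72, 74]
  [94, ∞, 97, 85]
  [94, 1, ∞, 85]
  [69, 1, 69, ∞]
Answer: G*[3][1] = 94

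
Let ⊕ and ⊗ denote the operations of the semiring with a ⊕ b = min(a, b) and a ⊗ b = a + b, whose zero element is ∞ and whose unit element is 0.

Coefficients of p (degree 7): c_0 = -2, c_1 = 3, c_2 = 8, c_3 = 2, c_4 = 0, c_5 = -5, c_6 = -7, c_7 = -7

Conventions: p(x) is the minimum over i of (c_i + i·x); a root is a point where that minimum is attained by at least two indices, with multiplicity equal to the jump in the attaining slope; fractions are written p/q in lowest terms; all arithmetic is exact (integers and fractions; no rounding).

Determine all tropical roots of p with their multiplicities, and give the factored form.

hull edge (i=0, c=-2) to (i=6, c=-7): slope -5/6, span 6
hull edge (i=6, c=-7) to (i=7, c=-7): slope 0, span 1
Factored form: p(x) = -7 ⊗ (x ⊕ 0) ⊗ (x ⊕ 5/6) ⊗ (x ⊕ 5/6) ⊗ (x ⊕ 5/6) ⊗ (x ⊕ 5/6) ⊗ (x ⊕ 5/6) ⊗ (x ⊕ 5/6)
Answer: roots = 0 (mult 1), 5/6 (mult 6)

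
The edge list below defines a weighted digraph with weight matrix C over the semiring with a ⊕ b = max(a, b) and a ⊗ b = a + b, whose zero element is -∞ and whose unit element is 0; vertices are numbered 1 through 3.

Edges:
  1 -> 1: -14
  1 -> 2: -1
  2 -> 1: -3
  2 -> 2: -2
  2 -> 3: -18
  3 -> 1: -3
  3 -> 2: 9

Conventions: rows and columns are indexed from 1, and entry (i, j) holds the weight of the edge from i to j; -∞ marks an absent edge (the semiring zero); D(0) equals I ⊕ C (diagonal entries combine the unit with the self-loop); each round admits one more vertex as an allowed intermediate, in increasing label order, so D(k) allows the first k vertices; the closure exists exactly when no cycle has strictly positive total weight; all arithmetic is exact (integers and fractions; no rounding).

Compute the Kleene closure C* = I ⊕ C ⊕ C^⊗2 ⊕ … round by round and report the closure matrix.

D(0):
  [0, -1, -∞]
  [-3, 0, -18]
  [-3, 9, 0]
D(1):
  [0, -1, -∞]
  [-3, 0, -18]
  [-3, 9, 0]
D(2):
  [0, -1, -19]
  [-3, 0, -18]
  [6, 9, 0]
D(3):
  [0, -1, -19]
  [-3, 0, -18]
  [6, 9, 0]
Answer: C* = [[0, -1, -19], [-3, 0, -18], [6, 9, 0]]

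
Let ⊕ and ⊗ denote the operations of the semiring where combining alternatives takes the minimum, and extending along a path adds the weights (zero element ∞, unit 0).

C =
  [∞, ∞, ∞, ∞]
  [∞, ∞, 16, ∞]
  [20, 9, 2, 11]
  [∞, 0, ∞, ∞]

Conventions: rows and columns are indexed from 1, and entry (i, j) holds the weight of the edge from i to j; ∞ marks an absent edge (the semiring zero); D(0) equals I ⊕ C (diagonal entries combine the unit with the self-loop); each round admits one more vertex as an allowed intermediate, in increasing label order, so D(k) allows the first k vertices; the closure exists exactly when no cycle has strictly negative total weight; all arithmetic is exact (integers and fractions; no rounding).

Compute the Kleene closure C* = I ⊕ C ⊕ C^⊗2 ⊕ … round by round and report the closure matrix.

D(0):
  [0, ∞, ∞, ∞]
  [∞, 0, 16, ∞]
  [20, 9, 0, 11]
  [∞, 0, ∞, 0]
D(1):
  [0, ∞, ∞, ∞]
  [∞, 0, 16, ∞]
  [20, 9, 0, 11]
  [∞, 0, ∞, 0]
D(2):
  [0, ∞, ∞, ∞]
  [∞, 0, 16, ∞]
  [20, 9, 0, 11]
  [∞, 0, 16, 0]
D(3):
  [0, ∞, ∞, ∞]
  [36, 0, 16, 27]
  [20, 9, 0, 11]
  [36, 0, 16, 0]
D(4):
  [0, ∞, ∞, ∞]
  [36, 0, 16, 27]
  [20, 9, 0, 11]
  [36, 0, 16, 0]
Answer: C* = [[0, ∞, ∞, ∞], [36, 0, 16, 27], [20, 9, 0, 11], [36, 0, 16, 0]]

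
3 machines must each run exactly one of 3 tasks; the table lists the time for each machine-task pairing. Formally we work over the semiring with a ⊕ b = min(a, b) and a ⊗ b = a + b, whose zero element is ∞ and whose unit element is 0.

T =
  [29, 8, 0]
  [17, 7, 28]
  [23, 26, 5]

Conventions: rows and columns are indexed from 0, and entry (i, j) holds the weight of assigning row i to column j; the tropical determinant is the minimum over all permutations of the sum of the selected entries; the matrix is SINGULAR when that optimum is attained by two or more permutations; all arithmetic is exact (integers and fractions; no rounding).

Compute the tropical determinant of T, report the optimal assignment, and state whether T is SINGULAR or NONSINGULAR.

σ = (0, 1, 2): 29 + 7 + 5 = 41
σ = (0, 2, 1): 29 + 28 + 26 = 83
σ = (1, 0, 2): 8 + 17 + 5 = 30
σ = (1, 2, 0): 8 + 28 + 23 = 59
σ = (2, 0, 1): 0 + 17 + 26 = 43
σ = (2, 1, 0): 0 + 7 + 23 = 30
Optimal value attained by: σ = (1, 0, 2).
Answer: det⊕(T) = 30; verdict: SINGULAR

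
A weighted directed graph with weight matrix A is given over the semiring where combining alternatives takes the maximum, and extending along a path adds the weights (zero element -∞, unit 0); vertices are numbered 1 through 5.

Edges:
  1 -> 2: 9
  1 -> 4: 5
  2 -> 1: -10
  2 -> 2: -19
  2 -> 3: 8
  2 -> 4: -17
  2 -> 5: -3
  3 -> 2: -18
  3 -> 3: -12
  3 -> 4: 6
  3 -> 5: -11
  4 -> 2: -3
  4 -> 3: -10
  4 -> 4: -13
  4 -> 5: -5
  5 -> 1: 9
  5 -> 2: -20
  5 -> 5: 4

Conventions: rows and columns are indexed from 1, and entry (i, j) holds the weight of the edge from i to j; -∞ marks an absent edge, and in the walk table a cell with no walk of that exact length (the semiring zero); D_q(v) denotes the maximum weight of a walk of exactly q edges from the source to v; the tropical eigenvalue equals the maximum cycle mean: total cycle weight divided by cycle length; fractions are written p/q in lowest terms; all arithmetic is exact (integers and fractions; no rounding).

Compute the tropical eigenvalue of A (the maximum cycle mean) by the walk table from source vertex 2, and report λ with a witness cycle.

q=0: [-∞, 0, -∞, -∞, -∞]
q=1: [-10, -19, 8, -17, -3]
q=2: [6, -1, -4, 14, 1]
q=3: [10, 15, 7, 11, 9]
q=4: [18, 19, 23, 15, 13]
q=5: [22, 27, 27, 29, 17]
Optimal cycle mean attained by: cycle 1->2->3->4->5->1, total 9 + 8 + 6 + (-5) + 9, length 5.
Answer: λ = 27/5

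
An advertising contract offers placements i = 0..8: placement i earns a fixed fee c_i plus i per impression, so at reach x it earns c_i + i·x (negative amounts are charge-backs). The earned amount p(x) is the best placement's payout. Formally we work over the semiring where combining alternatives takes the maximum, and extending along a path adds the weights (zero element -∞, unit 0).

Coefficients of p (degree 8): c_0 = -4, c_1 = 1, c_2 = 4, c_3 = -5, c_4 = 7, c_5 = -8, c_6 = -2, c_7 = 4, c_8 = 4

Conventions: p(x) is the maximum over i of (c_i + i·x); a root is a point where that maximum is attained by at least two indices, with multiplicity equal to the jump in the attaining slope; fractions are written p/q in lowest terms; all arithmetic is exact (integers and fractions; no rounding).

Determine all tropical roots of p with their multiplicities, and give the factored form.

hull edge (i=0, c=-4) to (i=1, c=1): slope 5, span 1
hull edge (i=1, c=1) to (i=2, c=4): slope 3, span 1
hull edge (i=2, c=4) to (i=4, c=7): slope 3/2, span 2
hull edge (i=4, c=7) to (i=8, c=4): slope -3/4, span 4
Factored form: p(x) = 4 ⊗ (x ⊕ (-5)) ⊗ (x ⊕ (-3)) ⊗ (x ⊕ (-3/2)) ⊗ (x ⊕ (-3/2)) ⊗ (x ⊕ 3/4) ⊗ (x ⊕ 3/4) ⊗ (x ⊕ 3/4) ⊗ (x ⊕ 3/4)
Answer: roots = -5 (mult 1), -3 (mult 1), -3/2 (mult 2), 3/4 (mult 4)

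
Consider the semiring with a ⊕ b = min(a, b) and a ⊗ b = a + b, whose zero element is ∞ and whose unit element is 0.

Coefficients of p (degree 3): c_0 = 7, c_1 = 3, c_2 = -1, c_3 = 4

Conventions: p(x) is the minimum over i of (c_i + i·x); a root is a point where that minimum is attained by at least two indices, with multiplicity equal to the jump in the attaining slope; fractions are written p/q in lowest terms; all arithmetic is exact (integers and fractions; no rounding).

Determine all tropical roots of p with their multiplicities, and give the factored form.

hull edge (i=0, c=7) to (i=2, c=-1): slope -4, span 2
hull edge (i=2, c=-1) to (i=3, c=4): slope 5, span 1
Factored form: p(x) = 4 ⊗ (x ⊕ (-5)) ⊗ (x ⊕ 4) ⊗ (x ⊕ 4)
Answer: roots = -5 (mult 1), 4 (mult 2)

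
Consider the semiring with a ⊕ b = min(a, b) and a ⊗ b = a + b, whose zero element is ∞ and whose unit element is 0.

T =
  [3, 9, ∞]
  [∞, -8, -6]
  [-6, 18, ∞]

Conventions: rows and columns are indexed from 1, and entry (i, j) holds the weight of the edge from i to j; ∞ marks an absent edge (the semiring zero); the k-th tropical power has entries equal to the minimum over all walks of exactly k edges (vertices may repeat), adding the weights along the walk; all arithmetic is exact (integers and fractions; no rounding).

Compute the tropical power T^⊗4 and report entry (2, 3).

T^⊗2:
  [6, 1, 3]
  [-12, -16, -14]
  [-3, 3, 12]
T^⊗3:
  [-3, -7, -5]
  [-20, -24, -22]
  [0, -5, -3]
T^⊗4:
  [-11, -15, -13]
  [-28, -32, -30]
  [-9, -13, -11]
Key observation: the optimum is the walk 2->2->2->2->3, with weight (-8) + (-8) + (-8) + (-6) = -30.
Optimal value attained by: walk 2->2->2->2->3.
Answer: (T^⊗4)[2][3] = -30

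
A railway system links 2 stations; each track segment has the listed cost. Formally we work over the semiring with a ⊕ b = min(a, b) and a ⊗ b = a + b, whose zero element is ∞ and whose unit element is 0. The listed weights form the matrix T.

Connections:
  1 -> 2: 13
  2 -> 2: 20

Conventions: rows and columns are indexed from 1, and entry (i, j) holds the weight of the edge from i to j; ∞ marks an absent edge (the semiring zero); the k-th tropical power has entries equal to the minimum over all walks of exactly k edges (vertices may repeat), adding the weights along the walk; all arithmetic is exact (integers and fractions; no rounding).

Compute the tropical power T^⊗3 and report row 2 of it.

T^⊗2:
  [∞, 33]
  [∞, 40]
T^⊗3:
  [∞, 53]
  [∞, 60]
Answer: row 2 of T^⊗3 = [∞, 60]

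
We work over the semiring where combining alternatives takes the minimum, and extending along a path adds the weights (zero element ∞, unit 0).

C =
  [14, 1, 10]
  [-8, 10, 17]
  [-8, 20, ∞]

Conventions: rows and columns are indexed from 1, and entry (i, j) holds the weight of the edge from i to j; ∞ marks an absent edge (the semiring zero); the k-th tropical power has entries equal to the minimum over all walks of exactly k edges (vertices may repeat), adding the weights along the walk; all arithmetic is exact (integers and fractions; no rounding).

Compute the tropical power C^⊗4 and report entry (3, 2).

C^⊗2:
  [-7, 11, 18]
  [2, -7, 2]
  [6, -7, 2]
C^⊗3:
  [3, -6, 3]
  [-15, 3, 10]
  [-15, 3, 10]
C^⊗4:
  [-14, 4, 11]
  [-5, -14, -5]
  [-5, -14, -5]
Key observation: the optimum is the walk 3->1->2->1->2, with weight (-8) + 1 + (-8) + 1 = -14.
Optimal value attained by: walk 3->1->2->1->2.
Answer: (C^⊗4)[3][2] = -14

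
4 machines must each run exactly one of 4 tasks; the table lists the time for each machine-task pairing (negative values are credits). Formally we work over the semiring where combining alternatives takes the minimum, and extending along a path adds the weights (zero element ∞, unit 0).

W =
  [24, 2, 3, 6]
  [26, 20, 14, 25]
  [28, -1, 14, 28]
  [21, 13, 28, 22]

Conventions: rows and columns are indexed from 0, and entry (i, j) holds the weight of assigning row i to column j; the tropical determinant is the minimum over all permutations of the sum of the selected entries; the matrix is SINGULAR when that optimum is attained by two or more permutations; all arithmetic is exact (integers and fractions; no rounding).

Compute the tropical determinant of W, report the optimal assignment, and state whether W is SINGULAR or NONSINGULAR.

σ = (0, 1, 2, 3): 24 + 20 + 14 + 22 = 80
σ = (0, 1, 3, 2): 24 + 20 + 28 + 28 = 100
σ = (0, 2, 1, 3): 24 + 14 + (-1) + 22 = 59
σ = (0, 2, 3, 1): 24 + 14 + 28 + 13 = 79
σ = (0, 3, 1, 2): 24 + 25 + (-1) + 28 = 76
σ = (0, 3, 2, 1): 24 + 25 + 14 + 13 = 76
σ = (1, 0, 2, 3): 2 + 26 + 14 + 22 = 64
σ = (1, 0, 3, 2): 2 + 26 + 28 + 28 = 84
σ = (1, 2, 0, 3): 2 + 14 + 28 + 22 = 66
σ = (1, 2, 3, 0): 2 + 14 + 28 + 21 = 65
σ = (1, 3, 0, 2): 2 + 25 + 28 + 28 = 83
σ = (1, 3, 2, 0): 2 + 25 + 14 + 21 = 62
σ = (2, 0, 1, 3): 3 + 26 + (-1) + 22 = 50
σ = (2, 0, 3, 1): 3 + 26 + 28 + 13 = 70
σ = (2, 1, 0, 3): 3 + 20 + 28 + 22 = 73
σ = (2, 1, 3, 0): 3 + 20 + 28 + 21 = 72
σ = (2, 3, 0, 1): 3 + 25 + 28 + 13 = 69
σ = (2, 3, 1, 0): 3 + 25 + (-1) + 21 = 48
σ = (3, 0, 1, 2): 6 + 26 + (-1) + 28 = 59
σ = (3, 0, 2, 1): 6 + 26 + 14 + 13 = 59
σ = (3, 1, 0, 2): 6 + 20 + 28 + 28 = 82
σ = (3, 1, 2, 0): 6 + 20 + 14 + 21 = 61
σ = (3, 2, 0, 1): 6 + 14 + 28 + 13 = 61
σ = (3, 2, 1, 0): 6 + 14 + (-1) + 21 = 40
Optimal value attained by: σ = (3, 2, 1, 0).
Answer: det⊕(W) = 40; verdict: NONSINGULAR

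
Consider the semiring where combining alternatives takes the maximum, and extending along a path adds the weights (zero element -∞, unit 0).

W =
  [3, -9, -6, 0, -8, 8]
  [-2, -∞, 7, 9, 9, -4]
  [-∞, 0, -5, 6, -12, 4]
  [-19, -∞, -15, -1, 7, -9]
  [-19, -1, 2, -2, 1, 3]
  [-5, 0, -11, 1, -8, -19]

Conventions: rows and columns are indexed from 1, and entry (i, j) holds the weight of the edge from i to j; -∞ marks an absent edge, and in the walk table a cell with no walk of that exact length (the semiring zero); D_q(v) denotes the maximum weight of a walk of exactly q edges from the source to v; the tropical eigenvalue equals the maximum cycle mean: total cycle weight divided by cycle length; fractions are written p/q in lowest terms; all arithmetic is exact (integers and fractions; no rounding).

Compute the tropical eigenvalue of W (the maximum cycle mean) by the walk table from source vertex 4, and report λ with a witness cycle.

q=0: [-∞, -∞, -∞, 0, -∞, -∞]
q=1: [-19, -∞, -15, -1, 7, -9]
q=2: [-12, 6, 9, 5, 8, 10]
q=3: [5, 10, 13, 15, 15, 13]
q=4: [8, 14, 17, 19, 22, 18]
q=5: [13, 21, 24, 23, 26, 25]
q=6: [20, 25, 28, 30, 30, 29]
Optimal cycle mean attained by: cycle 2->4->5->2, total 9 + 7 + (-1), length 3.
Answer: λ = 5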